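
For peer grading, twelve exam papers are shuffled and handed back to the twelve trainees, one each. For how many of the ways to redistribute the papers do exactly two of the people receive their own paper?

88107426

Choose which 2 of the 12 are fixed: C(12,2) = 66.
The remaining 10 must be deranged: !10 = 1334961.
Total: 66 × 1334961 = 88107426.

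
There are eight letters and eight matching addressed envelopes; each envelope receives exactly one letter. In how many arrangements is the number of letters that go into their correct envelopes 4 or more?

771

Sum C(8,i)·!(8-i) for i = 4..8:
  i=4: C(8,4)·!4 = 70·9 = 630
  i=5: C(8,5)·!3 = 56·2 = 112
  i=6: C(8,6)·!2 = 28·1 = 28
  i=7: C(8,7)·!1 = 8·0 = 0
  i=8: C(8,8)·!0 = 1·1 = 1
Total = 771.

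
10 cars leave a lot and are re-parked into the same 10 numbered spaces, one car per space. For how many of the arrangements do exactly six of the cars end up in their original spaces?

Pick the 6 fixed positions: C(10,6) = 210 ways.
The other 4 form a derangement: !4 = 9.
Total: 210 × 9 = 1890.

1890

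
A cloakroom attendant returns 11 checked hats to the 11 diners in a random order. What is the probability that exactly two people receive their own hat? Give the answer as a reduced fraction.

16687/90720

Favorable outcomes: C(11,2)·!9 = 55·133496 = 7342280.
Total outcomes: 11! = 39916800.
Probability = 7342280/39916800 = 16687/90720.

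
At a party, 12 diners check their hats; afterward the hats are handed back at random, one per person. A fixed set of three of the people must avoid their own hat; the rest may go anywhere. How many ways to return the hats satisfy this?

369774720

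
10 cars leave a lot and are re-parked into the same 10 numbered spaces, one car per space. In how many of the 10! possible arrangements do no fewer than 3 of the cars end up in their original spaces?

291394

# with exactly i fixed is C(10,i)·!(10-i); sum over i=3..10:
  i=3: C(10,3)·!7 = 120·1854 = 222480
  i=4: C(10,4)·!6 = 210·265 = 55650
  i=5: C(10,5)·!5 = 252·44 = 11088
  i=6: C(10,6)·!4 = 210·9 = 1890
  i=7: C(10,7)·!3 = 120·2 = 240
  i=8: C(10,8)·!2 = 45·1 = 45
  i=9: C(10,9)·!1 = 10·0 = 0
  i=10: C(10,10)·!0 = 1·1 = 1
Total = 291394.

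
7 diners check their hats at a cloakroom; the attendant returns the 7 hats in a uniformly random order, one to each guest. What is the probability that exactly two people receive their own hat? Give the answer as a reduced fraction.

11/60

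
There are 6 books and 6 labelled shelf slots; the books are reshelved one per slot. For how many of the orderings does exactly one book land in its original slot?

Choose which one of the 6 is fixed: C(6,1) = 6.
The other 5 form a derangement: !5 = 44.
Total: 6 × 44 = 264.

264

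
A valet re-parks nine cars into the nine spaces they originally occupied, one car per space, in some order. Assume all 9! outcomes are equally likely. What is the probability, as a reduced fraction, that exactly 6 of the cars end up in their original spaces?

1/2160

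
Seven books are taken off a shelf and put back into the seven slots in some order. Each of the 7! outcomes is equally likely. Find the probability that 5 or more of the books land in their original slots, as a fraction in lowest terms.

11/2520

Favorable outcomes: Σ_{i≥5} C(7,i)·!(7-i) = 21·1 + 7·0 + 1·1 = 22.
Total outcomes: 7! = 5040.
Probability = 22/5040 = 11/2520.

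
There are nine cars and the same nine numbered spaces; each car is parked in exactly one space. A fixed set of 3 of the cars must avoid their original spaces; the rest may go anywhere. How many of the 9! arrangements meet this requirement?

Let A_j be the event that the j-th constrained one is fixed. By inclusion-exclusion over the 3 events:
Σ_{j=0}^{3} (-1)^j C(3,j)(9-j)!
= C(3,0)·9! - C(3,1)·8! + C(3,2)·7! - C(3,3)·6!
= 362880 - 120960 + 15120 - 720
= 256320

256320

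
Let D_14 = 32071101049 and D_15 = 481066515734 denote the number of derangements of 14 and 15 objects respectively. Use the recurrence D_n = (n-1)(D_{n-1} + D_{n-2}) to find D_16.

D_16 = (16-1)·(D_15 + D_14) = 15·(481066515734 + 32071101049) = 15·513137616783 = 7697064251745.

7697064251745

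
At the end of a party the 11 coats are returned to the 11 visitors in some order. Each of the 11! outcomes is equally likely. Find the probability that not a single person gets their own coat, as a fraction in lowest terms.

Favorable outcomes: !11 = 14684570.
Total outcomes: 11! = 39916800.
Probability = 14684570/39916800 = 1468457/3991680.

1468457/3991680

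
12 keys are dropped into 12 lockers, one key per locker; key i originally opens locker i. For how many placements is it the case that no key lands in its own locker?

176214841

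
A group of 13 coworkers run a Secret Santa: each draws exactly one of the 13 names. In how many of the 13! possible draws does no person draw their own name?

2290792932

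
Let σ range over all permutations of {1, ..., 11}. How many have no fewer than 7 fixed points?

Sum C(11,i)·!(11-i) for i = 7..11:
  i=7: C(11,7)·!4 = 330·9 = 2970
  i=8: C(11,8)·!3 = 165·2 = 330
  i=9: C(11,9)·!2 = 55·1 = 55
  i=10: C(11,10)·!1 = 11·0 = 0
  i=11: C(11,11)·!0 = 1·1 = 1
Total = 3356.

3356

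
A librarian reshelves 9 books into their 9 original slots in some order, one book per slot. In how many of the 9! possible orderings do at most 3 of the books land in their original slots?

355997

# with exactly i fixed is C(9,i)·!(9-i); sum over i=0..3:
  i=0: C(9,0)·!9 = 1·133496 = 133496
  i=1: C(9,1)·!8 = 9·14833 = 133497
  i=2: C(9,2)·!7 = 36·1854 = 66744
  i=3: C(9,3)·!6 = 84·265 = 22260
Total = 355997.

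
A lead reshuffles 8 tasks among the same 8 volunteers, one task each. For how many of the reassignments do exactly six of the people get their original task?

28

Pick the 6 fixed positions: C(8,6) = 28 ways.
The remaining 2 must be deranged: !2 = 1.
Total: 28 × 1 = 28.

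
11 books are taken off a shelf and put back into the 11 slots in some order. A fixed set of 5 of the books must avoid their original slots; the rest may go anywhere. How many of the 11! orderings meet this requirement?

25022880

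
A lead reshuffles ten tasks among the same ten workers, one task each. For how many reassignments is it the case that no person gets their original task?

The subfactorial !10 = [10!/e] (nearest integer).
10! = 3628800, and 3628800/e ≈ 1334960.92, so !10 = 1334961.

1334961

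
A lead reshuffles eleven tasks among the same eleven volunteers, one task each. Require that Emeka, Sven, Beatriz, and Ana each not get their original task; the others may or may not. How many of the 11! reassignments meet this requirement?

27422640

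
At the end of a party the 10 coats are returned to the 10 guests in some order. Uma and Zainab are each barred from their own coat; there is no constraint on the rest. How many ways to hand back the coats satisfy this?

Inclusion-exclusion on the 2 forbidden self-matches:
Σ_{j=0}^{2} (-1)^j C(2,j)(10-j)!
= C(2,0)·10! - C(2,1)·9! + C(2,2)·8!
= 3628800 - 725760 + 40320
= 2943360

2943360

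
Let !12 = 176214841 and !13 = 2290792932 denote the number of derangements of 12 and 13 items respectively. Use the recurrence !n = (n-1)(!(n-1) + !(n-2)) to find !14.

32071101049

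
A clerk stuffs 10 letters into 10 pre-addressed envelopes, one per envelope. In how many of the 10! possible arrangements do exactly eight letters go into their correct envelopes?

45

Pick the 8 fixed positions: C(10,8) = 45 ways.
The other 2 form a derangement: !2 = 1.
Total: 45 × 1 = 45.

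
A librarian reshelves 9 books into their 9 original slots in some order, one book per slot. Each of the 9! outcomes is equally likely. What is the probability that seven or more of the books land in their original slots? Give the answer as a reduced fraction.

Favorable outcomes: Σ_{i≥7} C(9,i)·!(9-i) = 36·1 + 9·0 + 1·1 = 37.
Total outcomes: 9! = 362880.
Probability = 37/362880 = 37/362880.

37/362880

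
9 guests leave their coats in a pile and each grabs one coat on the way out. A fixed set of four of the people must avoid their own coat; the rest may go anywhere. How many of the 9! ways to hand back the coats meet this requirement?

229080

Inclusion-exclusion on the 4 forbidden self-matches:
Σ_{j=0}^{4} (-1)^j C(4,j)(9-j)!
= C(4,0)·9! - C(4,1)·8! + C(4,2)·7! - C(4,3)·6! + C(4,4)·5!
= 362880 - 161280 + 30240 - 2880 + 120
= 229080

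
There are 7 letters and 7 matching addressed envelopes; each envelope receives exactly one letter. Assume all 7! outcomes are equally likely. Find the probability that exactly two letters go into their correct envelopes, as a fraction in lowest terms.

Favorable outcomes: C(7,2)·!5 = 21·44 = 924.
Total outcomes: 7! = 5040.
Probability = 924/5040 = 11/60.

11/60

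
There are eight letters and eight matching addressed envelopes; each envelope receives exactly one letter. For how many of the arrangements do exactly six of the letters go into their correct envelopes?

28

Choose which 6 of the 8 are fixed: C(8,6) = 28.
The remaining 2 must be deranged: !2 = 1.
Total: 28 × 1 = 28.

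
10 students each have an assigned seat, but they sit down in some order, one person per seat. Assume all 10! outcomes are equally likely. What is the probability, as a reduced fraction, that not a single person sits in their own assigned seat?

16481/44800

Favorable outcomes: !10 = 1334961.
Total outcomes: 10! = 3628800.
Probability = 1334961/3628800 = 16481/44800.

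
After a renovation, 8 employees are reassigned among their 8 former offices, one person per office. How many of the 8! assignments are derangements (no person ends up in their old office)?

!8 is the nearest integer to 8!/e.
8! = 40320, and 40320/e ≈ 14832.90, so !8 = 14833.

14833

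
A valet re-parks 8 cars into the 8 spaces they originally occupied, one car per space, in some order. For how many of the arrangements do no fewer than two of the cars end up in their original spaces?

10655

Sum C(8,i)·!(8-i) for i = 2..8:
  i=2: C(8,2)·!6 = 28·265 = 7420
  i=3: C(8,3)·!5 = 56·44 = 2464
  i=4: C(8,4)·!4 = 70·9 = 630
  i=5: C(8,5)·!3 = 56·2 = 112
  i=6: C(8,6)·!2 = 28·1 = 28
  i=7: C(8,7)·!1 = 8·0 = 0
  i=8: C(8,8)·!0 = 1·1 = 1
Total = 10655.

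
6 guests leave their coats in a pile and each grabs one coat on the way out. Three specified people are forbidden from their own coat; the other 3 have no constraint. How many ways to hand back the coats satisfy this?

426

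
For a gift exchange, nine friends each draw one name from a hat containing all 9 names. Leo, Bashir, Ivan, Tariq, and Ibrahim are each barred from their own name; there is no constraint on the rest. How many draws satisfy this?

205056

Inclusion-exclusion on the 5 forbidden self-matches:
Σ_{j=0}^{5} (-1)^j C(5,j)(9-j)!
= C(5,0)·9! - C(5,1)·8! + C(5,2)·7! - C(5,3)·6! + C(5,4)·5! - C(5,5)·4!
= 362880 - 201600 + 50400 - 7200 + 600 - 24
= 205056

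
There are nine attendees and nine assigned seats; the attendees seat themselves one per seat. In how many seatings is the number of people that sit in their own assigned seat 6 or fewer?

362843

# with exactly i fixed is C(9,i)·!(9-i); sum over i=0..6:
  i=0: C(9,0)·!9 = 1·133496 = 133496
  i=1: C(9,1)·!8 = 9·14833 = 133497
  i=2: C(9,2)·!7 = 36·1854 = 66744
  i=3: C(9,3)·!6 = 84·265 = 22260
  i=4: C(9,4)·!5 = 126·44 = 5544
  i=5: C(9,5)·!4 = 126·9 = 1134
  i=6: C(9,6)·!3 = 84·2 = 168
Total = 362843.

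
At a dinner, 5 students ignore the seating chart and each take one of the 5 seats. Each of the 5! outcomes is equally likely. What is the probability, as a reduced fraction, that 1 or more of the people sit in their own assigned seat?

19/30

Favorable outcomes: Σ_{i≥1} C(5,i)·!(5-i) = 5·9 + 10·2 + 10·1 + 5·0 + 1·1 = 76.
Total outcomes: 5! = 120.
Probability = 76/120 = 19/30.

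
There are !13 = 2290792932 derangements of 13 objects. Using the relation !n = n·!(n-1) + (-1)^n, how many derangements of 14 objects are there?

32071101049

!14 = 14·2290792932 + 1 = 32071101049.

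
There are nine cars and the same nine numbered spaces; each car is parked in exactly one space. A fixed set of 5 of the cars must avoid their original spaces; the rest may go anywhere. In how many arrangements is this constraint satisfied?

205056

Inclusion-exclusion on the 5 forbidden self-matches:
Σ_{j=0}^{5} (-1)^j C(5,j)(9-j)!
= C(5,0)·9! - C(5,1)·8! + C(5,2)·7! - C(5,3)·6! + C(5,4)·5! - C(5,5)·4!
= 362880 - 201600 + 50400 - 7200 + 600 - 24
= 205056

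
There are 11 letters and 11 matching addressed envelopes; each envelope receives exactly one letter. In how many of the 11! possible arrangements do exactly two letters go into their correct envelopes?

7342280

Pick the 2 fixed positions: C(11,2) = 55 ways.
The other 9 form a derangement: !9 = 133496.
Total: 55 × 133496 = 7342280.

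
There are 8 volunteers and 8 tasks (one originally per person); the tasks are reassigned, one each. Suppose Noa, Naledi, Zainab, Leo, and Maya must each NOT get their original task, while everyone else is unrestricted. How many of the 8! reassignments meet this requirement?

21234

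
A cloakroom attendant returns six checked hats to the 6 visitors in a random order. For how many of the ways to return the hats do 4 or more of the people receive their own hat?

16

Sum C(6,i)·!(6-i) for i = 4..6:
  i=4: C(6,4)·!2 = 15·1 = 15
  i=5: C(6,5)·!1 = 6·0 = 0
  i=6: C(6,6)·!0 = 1·1 = 1
Total = 16.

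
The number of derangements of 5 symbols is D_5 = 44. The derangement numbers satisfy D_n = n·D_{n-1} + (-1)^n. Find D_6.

265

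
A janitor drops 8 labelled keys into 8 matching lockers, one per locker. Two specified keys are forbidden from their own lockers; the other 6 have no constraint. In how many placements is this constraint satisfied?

Inclusion-exclusion on the 2 forbidden self-matches:
Σ_{j=0}^{2} (-1)^j C(2,j)(8-j)!
= C(2,0)·8! - C(2,1)·7! + C(2,2)·6!
= 40320 - 10080 + 720
= 30960

30960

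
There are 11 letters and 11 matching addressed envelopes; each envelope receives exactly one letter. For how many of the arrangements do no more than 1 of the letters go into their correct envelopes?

29369141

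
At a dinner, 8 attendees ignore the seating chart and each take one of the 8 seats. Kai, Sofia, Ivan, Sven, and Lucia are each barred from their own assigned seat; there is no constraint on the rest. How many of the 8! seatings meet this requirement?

21234

Inclusion-exclusion on the 5 forbidden self-matches:
Σ_{j=0}^{5} (-1)^j C(5,j)(8-j)!
= C(5,0)·8! - C(5,1)·7! + C(5,2)·6! - C(5,3)·5! + C(5,4)·4! - C(5,5)·3!
= 40320 - 25200 + 7200 - 1200 + 120 - 6
= 21234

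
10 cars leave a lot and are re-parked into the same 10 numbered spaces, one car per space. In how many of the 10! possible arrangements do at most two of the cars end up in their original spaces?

# with exactly i fixed is C(10,i)·!(10-i); sum over i=0..2:
  i=0: C(10,0)·!10 = 1·1334961 = 1334961
  i=1: C(10,1)·!9 = 10·133496 = 1334960
  i=2: C(10,2)·!8 = 45·14833 = 667485
Total = 3337406.

3337406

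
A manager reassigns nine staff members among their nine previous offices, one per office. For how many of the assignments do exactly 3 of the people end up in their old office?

Choose which 3 of the 9 are fixed: C(9,3) = 84.
The remaining 6 must be deranged: !6 = 265.
Total: 84 × 265 = 22260.

22260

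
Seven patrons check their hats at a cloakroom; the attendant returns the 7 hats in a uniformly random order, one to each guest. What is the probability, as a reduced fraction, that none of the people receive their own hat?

103/280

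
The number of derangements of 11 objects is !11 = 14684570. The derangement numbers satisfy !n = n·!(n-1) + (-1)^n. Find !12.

176214841

!12 = 12·14684570 + 1 = 176214841.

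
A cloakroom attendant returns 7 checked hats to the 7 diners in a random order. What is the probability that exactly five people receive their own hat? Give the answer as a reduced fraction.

1/240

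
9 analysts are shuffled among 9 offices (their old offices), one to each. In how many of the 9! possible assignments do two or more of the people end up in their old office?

95887

Sum C(9,i)·!(9-i) for i = 2..9:
  i=2: C(9,2)·!7 = 36·1854 = 66744
  i=3: C(9,3)·!6 = 84·265 = 22260
  i=4: C(9,4)·!5 = 126·44 = 5544
  i=5: C(9,5)·!4 = 126·9 = 1134
  i=6: C(9,6)·!3 = 84·2 = 168
  i=7: C(9,7)·!2 = 36·1 = 36
  i=8: C(9,8)·!1 = 9·0 = 0
  i=9: C(9,9)·!0 = 1·1 = 1
Total = 95887.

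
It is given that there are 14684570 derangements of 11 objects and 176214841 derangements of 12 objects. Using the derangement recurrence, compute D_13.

2290792932

D_13 = (13-1)·(D_12 + D_11) = 12·(176214841 + 14684570) = 12·190899411 = 2290792932.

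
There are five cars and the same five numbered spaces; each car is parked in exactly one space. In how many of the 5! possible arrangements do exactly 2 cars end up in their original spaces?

Pick the 2 fixed positions: C(5,2) = 10 ways.
The remaining 3 must be deranged: !3 = 2.
Total: 10 × 2 = 20.

20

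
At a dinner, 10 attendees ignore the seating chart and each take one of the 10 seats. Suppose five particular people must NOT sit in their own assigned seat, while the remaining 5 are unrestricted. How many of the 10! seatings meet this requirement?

Inclusion-exclusion on the 5 forbidden self-matches:
Σ_{j=0}^{5} (-1)^j C(5,j)(10-j)!
= C(5,0)·10! - C(5,1)·9! + C(5,2)·8! - C(5,3)·7! + C(5,4)·6! - C(5,5)·5!
= 3628800 - 1814400 + 403200 - 50400 + 3600 - 120
= 2170680

2170680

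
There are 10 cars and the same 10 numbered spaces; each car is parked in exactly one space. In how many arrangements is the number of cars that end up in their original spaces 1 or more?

2293839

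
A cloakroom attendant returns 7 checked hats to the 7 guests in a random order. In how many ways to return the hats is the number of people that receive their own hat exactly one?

Choose which one of the 7 is fixed: C(7,1) = 7.
The other 6 form a derangement: !6 = 265.
Total: 7 × 265 = 1855.

1855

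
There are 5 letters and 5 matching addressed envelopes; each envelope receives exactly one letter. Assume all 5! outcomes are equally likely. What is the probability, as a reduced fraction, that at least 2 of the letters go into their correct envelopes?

31/120

Favorable outcomes: Σ_{i≥2} C(5,i)·!(5-i) = 10·2 + 10·1 + 5·0 + 1·1 = 31.
Total outcomes: 5! = 120.
Probability = 31/120 = 31/120.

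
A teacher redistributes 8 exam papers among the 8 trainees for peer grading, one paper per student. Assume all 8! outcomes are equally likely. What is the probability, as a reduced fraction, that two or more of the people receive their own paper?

2131/8064

Favorable outcomes: Σ_{i≥2} C(8,i)·!(8-i) = 28·265 + 56·44 + 70·9 + 56·2 + 28·1 + 8·0 + 1·1 = 10655.
Total outcomes: 8! = 40320.
Probability = 10655/40320 = 2131/8064.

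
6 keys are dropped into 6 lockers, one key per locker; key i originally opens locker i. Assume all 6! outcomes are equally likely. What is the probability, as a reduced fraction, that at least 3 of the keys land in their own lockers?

7/90

Favorable outcomes: Σ_{i≥3} C(6,i)·!(6-i) = 20·2 + 15·1 + 6·0 + 1·1 = 56.
Total outcomes: 6! = 720.
Probability = 56/720 = 7/90.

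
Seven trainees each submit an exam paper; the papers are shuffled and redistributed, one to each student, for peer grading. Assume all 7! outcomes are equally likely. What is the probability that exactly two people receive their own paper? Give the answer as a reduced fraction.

11/60

Favorable outcomes: C(7,2)·!5 = 21·44 = 924.
Total outcomes: 7! = 5040.
Probability = 924/5040 = 11/60.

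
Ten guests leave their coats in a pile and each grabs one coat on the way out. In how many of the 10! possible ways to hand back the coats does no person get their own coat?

1334961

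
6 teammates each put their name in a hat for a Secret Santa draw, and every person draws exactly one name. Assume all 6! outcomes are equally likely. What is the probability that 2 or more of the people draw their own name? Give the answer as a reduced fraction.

191/720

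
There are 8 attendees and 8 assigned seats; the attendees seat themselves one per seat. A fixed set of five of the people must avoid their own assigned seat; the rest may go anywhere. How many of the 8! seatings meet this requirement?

21234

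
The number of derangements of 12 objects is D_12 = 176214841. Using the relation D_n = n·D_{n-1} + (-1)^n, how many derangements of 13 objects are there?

2290792932

D_13 = 13·176214841 - 1 = 2290792932.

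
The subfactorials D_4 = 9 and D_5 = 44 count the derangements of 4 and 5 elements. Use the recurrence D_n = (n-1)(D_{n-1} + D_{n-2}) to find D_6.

D_6 = (6-1)·(D_5 + D_4) = 5·(44 + 9) = 5·53 = 265.

265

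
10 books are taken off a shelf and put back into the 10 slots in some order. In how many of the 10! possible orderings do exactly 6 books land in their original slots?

1890

Pick the 6 fixed positions: C(10,6) = 210 ways.
The remaining 4 must be deranged: !4 = 9.
Total: 210 × 9 = 1890.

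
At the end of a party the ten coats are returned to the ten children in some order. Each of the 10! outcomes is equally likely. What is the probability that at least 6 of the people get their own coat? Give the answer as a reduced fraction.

17/28350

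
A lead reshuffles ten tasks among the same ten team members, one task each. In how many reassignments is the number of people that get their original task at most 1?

Sum C(10,i)·!(10-i) for i = 0..1:
  i=0: C(10,0)·!10 = 1·1334961 = 1334961
  i=1: C(10,1)·!9 = 10·133496 = 1334960
Total = 2669921.

2669921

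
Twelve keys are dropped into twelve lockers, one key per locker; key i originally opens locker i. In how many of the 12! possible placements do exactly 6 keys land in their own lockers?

244860

Pick the 6 fixed positions: C(12,6) = 924 ways.
The other 6 form a derangement: !6 = 265.
Total: 924 × 265 = 244860.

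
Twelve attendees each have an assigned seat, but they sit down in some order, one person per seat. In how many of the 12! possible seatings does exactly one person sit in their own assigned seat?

Pick the single fixed position: C(12,1) = 12 ways.
The other 11 form a derangement: !11 = 14684570.
Total: 12 × 14684570 = 176214840.

176214840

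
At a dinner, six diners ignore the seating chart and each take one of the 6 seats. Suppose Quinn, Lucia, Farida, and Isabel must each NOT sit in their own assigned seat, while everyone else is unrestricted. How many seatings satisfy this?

362

Let A_j be the event that the j-th constrained one is fixed. By inclusion-exclusion over the 4 events:
Σ_{j=0}^{4} (-1)^j C(4,j)(6-j)!
= C(4,0)·6! - C(4,1)·5! + C(4,2)·4! - C(4,3)·3! + C(4,4)·2!
= 720 - 480 + 144 - 24 + 2
= 362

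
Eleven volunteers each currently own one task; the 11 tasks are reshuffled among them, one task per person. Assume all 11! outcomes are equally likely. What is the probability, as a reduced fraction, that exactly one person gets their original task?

Favorable outcomes: C(11,1)·!10 = 11·1334961 = 14684571.
Total outcomes: 11! = 39916800.
Probability = 14684571/39916800 = 16481/44800.

16481/44800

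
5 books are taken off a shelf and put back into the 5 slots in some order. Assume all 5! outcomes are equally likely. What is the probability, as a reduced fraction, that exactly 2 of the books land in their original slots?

1/6

Favorable outcomes: C(5,2)·!3 = 10·2 = 20.
Total outcomes: 5! = 120.
Probability = 20/120 = 1/6.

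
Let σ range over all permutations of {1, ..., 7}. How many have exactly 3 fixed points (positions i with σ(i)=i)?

315

Choose which 3 of the 7 are fixed: C(7,3) = 35.
The remaining 4 must be deranged: !4 = 9.
Total: 35 × 9 = 315.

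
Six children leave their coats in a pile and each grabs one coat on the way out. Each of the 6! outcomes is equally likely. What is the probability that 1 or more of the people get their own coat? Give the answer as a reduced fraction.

91/144

Favorable outcomes: Σ_{i≥1} C(6,i)·!(6-i) = 6·44 + 15·9 + 20·2 + 15·1 + 6·0 + 1·1 = 455.
Total outcomes: 6! = 720.
Probability = 455/720 = 91/144.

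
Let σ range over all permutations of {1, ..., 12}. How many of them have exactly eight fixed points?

Choose which 8 of the 12 are fixed: C(12,8) = 495.
The remaining 4 must be deranged: !4 = 9.
Total: 495 × 9 = 4455.

4455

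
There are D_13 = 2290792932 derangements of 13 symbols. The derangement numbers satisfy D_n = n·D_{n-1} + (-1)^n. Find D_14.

D_14 = 14·2290792932 + 1 = 32071101049.

32071101049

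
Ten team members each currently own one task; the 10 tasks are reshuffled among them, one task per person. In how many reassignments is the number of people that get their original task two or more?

Sum C(10,i)·!(10-i) for i = 2..10:
  i=2: C(10,2)·!8 = 45·14833 = 667485
  i=3: C(10,3)·!7 = 120·1854 = 222480
  i=4: C(10,4)·!6 = 210·265 = 55650
  i=5: C(10,5)·!5 = 252·44 = 11088
  i=6: C(10,6)·!4 = 210·9 = 1890
  i=7: C(10,7)·!3 = 120·2 = 240
  i=8: C(10,8)·!2 = 45·1 = 45
  i=9: C(10,9)·!1 = 10·0 = 0
  i=10: C(10,10)·!0 = 1·1 = 1
Total = 958879.

958879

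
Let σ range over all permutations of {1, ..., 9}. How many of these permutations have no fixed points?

133496

The subfactorial !9 = [9!/e] (nearest integer).
9! = 362880, and 362880/e ≈ 133496.09, so !9 = 133496.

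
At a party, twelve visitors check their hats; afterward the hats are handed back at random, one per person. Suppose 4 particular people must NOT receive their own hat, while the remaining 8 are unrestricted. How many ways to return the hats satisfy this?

339696000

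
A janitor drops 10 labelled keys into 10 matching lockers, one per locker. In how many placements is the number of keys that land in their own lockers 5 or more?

13264

# with exactly i fixed is C(10,i)·!(10-i); sum over i=5..10:
  i=5: C(10,5)·!5 = 252·44 = 11088
  i=6: C(10,6)·!4 = 210·9 = 1890
  i=7: C(10,7)·!3 = 120·2 = 240
  i=8: C(10,8)·!2 = 45·1 = 45
  i=9: C(10,9)·!1 = 10·0 = 0
  i=10: C(10,10)·!0 = 1·1 = 1
Total = 13264.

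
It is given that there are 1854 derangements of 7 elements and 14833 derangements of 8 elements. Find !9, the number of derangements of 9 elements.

133496

!9 = (9-1)·(!8 + !7) = 8·(14833 + 1854) = 8·16687 = 133496.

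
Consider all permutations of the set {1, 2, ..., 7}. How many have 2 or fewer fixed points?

4633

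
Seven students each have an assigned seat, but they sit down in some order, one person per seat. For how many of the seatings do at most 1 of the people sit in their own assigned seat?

3709

# with exactly i fixed is C(7,i)·!(7-i); sum over i=0..1:
  i=0: C(7,0)·!7 = 1·1854 = 1854
  i=1: C(7,1)·!6 = 7·265 = 1855
Total = 3709.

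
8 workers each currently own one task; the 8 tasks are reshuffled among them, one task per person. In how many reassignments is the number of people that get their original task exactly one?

14832

Pick the single fixed position: C(8,1) = 8 ways.
The other 7 form a derangement: !7 = 1854.
Total: 8 × 1854 = 14832.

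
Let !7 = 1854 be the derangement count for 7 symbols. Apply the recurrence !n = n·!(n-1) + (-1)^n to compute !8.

!8 = 8·1854 + 1 = 14833.

14833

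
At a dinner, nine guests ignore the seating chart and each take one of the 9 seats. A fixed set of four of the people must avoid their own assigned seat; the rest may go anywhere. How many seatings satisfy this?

229080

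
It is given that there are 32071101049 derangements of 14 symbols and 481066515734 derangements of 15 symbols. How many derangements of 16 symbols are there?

7697064251745

!16 = (16-1)·(!15 + !14) = 15·(481066515734 + 32071101049) = 15·513137616783 = 7697064251745.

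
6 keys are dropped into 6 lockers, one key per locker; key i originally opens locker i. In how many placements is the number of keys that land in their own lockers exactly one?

Pick the single fixed position: C(6,1) = 6 ways.
The other 5 form a derangement: !5 = 44.
Total: 6 × 44 = 264.

264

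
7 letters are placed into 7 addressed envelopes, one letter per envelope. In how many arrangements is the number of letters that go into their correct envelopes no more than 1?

3709

Sum C(7,i)·!(7-i) for i = 0..1:
  i=0: C(7,0)·!7 = 1·1854 = 1854
  i=1: C(7,1)·!6 = 7·265 = 1855
Total = 3709.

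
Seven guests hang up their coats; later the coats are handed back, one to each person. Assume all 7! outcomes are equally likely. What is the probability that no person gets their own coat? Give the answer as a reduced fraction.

Favorable outcomes: !7 = 1854.
Total outcomes: 7! = 5040.
Probability = 1854/5040 = 103/280.

103/280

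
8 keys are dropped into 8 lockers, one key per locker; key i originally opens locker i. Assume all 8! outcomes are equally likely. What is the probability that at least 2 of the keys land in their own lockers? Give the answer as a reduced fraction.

2131/8064

Favorable outcomes: Σ_{i≥2} C(8,i)·!(8-i) = 28·265 + 56·44 + 70·9 + 56·2 + 28·1 + 8·0 + 1·1 = 10655.
Total outcomes: 8! = 40320.
Probability = 10655/40320 = 2131/8064.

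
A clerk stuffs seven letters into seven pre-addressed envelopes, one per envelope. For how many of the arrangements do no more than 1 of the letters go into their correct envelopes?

Sum C(7,i)·!(7-i) for i = 0..1:
  i=0: C(7,0)·!7 = 1·1854 = 1854
  i=1: C(7,1)·!6 = 7·265 = 1855
Total = 3709.

3709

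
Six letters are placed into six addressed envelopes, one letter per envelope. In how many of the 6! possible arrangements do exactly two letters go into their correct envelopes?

Choose which 2 of the 6 are fixed: C(6,2) = 15.
The other 4 form a derangement: !4 = 9.
Total: 15 × 9 = 135.

135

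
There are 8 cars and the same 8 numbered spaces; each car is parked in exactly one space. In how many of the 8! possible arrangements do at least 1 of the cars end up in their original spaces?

25487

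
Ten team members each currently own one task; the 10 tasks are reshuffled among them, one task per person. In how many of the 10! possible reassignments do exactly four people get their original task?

55650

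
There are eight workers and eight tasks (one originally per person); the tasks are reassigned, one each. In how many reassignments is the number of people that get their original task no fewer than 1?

25487

Sum C(8,i)·!(8-i) for i = 1..8:
  i=1: C(8,1)·!7 = 8·1854 = 14832
  i=2: C(8,2)·!6 = 28·265 = 7420
  i=3: C(8,3)·!5 = 56·44 = 2464
  i=4: C(8,4)·!4 = 70·9 = 630
  i=5: C(8,5)·!3 = 56·2 = 112
  i=6: C(8,6)·!2 = 28·1 = 28
  i=7: C(8,7)·!1 = 8·0 = 0
  i=8: C(8,8)·!0 = 1·1 = 1
Total = 25487.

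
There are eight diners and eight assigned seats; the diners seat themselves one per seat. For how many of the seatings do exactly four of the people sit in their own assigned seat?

630

Pick the 4 fixed positions: C(8,4) = 70 ways.
The remaining 4 must be deranged: !4 = 9.
Total: 70 × 9 = 630.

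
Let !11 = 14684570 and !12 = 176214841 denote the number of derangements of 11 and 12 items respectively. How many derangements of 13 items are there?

2290792932

!13 = (13-1)·(!12 + !11) = 12·(176214841 + 14684570) = 12·190899411 = 2290792932.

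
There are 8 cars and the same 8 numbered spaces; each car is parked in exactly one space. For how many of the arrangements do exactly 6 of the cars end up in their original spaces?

28

Pick the 6 fixed positions: C(8,6) = 28 ways.
The other 2 form a derangement: !2 = 1.
Total: 28 × 1 = 28.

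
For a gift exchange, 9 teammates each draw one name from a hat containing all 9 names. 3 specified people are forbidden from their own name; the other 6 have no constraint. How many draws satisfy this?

256320

Let A_j be the event that the j-th constrained one is fixed. By inclusion-exclusion over the 3 events:
Σ_{j=0}^{3} (-1)^j C(3,j)(9-j)!
= C(3,0)·9! - C(3,1)·8! + C(3,2)·7! - C(3,3)·6!
= 362880 - 120960 + 15120 - 720
= 256320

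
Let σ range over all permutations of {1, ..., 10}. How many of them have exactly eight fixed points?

45

Choose which 8 of the 10 are fixed: C(10,8) = 45.
The remaining 2 must be deranged: !2 = 1.
Total: 45 × 1 = 45.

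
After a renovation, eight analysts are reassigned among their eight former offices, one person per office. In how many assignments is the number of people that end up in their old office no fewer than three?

3235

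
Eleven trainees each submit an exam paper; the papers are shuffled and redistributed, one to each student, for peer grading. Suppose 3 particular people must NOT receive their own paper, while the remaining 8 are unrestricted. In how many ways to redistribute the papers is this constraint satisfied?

30078720

Let A_j be the event that the j-th constrained one is fixed. By inclusion-exclusion over the 3 events:
Σ_{j=0}^{3} (-1)^j C(3,j)(11-j)!
= C(3,0)·11! - C(3,1)·10! + C(3,2)·9! - C(3,3)·8!
= 39916800 - 10886400 + 1088640 - 40320
= 30078720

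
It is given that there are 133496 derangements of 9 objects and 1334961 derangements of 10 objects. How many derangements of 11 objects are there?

!11 = (11-1)·(!10 + !9) = 10·(1334961 + 133496) = 10·1468457 = 14684570.

14684570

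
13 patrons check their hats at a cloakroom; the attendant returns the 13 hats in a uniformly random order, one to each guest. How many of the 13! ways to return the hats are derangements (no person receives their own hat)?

2290792932

The number of derangements of 13 is !13 = Σ_{k=0}^{13} (-1)^k·13!/k!
= 13! - 13!/1! + 13!/2! - 13!/3! + 13!/4! - 13!/5! + 13!/6! - 13!/7! + 13!/8! - 13!/9! + 13!/10! - 13!/11! + 13!/12! - 13!/13!
= 6227020800 - 6227020800 + 3113510400 - 1037836800 + 259459200 - 51891840 + 8648640 - 1235520 + 154440 - 17160 + 1716 - 156 + 13 - 1
= 2290792932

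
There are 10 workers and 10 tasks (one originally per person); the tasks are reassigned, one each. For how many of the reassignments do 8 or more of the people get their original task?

# with exactly i fixed is C(10,i)·!(10-i); sum over i=8..10:
  i=8: C(10,8)·!2 = 45·1 = 45
  i=9: C(10,9)·!1 = 10·0 = 0
  i=10: C(10,10)·!0 = 1·1 = 1
Total = 46.

46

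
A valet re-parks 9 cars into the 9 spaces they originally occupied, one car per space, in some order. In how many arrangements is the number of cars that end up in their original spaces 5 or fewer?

362675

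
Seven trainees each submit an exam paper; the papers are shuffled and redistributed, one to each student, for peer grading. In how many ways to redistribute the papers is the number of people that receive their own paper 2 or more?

1331

# with exactly i fixed is C(7,i)·!(7-i); sum over i=2..7:
  i=2: C(7,2)·!5 = 21·44 = 924
  i=3: C(7,3)·!4 = 35·9 = 315
  i=4: C(7,4)·!3 = 35·2 = 70
  i=5: C(7,5)·!2 = 21·1 = 21
  i=6: C(7,6)·!1 = 7·0 = 0
  i=7: C(7,7)·!0 = 1·1 = 1
Total = 1331.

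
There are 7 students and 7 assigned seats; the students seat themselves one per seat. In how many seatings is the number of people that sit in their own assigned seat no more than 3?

Sum C(7,i)·!(7-i) for i = 0..3:
  i=0: C(7,0)·!7 = 1·1854 = 1854
  i=1: C(7,1)·!6 = 7·265 = 1855
  i=2: C(7,2)·!5 = 21·44 = 924
  i=3: C(7,3)·!4 = 35·9 = 315
Total = 4948.

4948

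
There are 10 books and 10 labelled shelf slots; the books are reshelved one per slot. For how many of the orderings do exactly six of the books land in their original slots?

1890

Pick the 6 fixed positions: C(10,6) = 210 ways.
The other 4 form a derangement: !4 = 9.
Total: 210 × 9 = 1890.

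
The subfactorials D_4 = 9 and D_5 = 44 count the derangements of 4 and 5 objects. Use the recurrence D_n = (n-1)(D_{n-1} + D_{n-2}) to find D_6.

265

D_6 = (6-1)·(D_5 + D_4) = 5·(44 + 9) = 5·53 = 265.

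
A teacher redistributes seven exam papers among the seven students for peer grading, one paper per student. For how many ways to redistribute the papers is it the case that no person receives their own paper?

By inclusion-exclusion, !7 = Σ (-1)^k · 7!/k! for k=0..7
= 7! - 7!/1! + 7!/2! - 7!/3! + 7!/4! - 7!/5! + 7!/6! - 7!/7!
= 5040 - 5040 + 2520 - 840 + 210 - 42 + 7 - 1
= 1854

1854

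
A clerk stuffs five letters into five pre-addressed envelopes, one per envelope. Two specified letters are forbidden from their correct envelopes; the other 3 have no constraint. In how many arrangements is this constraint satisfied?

Let A_j be the event that the j-th constrained one is fixed. By inclusion-exclusion over the 2 events:
Σ_{j=0}^{2} (-1)^j C(2,j)(5-j)!
= C(2,0)·5! - C(2,1)·4! + C(2,2)·3!
= 120 - 48 + 6
= 78

78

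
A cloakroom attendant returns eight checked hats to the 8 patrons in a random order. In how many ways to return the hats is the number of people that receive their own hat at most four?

Sum C(8,i)·!(8-i) for i = 0..4:
  i=0: C(8,0)·!8 = 1·14833 = 14833
  i=1: C(8,1)·!7 = 8·1854 = 14832
  i=2: C(8,2)·!6 = 28·265 = 7420
  i=3: C(8,3)·!5 = 56·44 = 2464
  i=4: C(8,4)·!4 = 70·9 = 630
Total = 40179.

40179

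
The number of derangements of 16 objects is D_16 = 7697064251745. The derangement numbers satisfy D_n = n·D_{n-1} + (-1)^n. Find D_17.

130850092279664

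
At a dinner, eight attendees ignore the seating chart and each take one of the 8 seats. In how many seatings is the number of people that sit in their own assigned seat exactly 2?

Choose which 2 of the 8 are fixed: C(8,2) = 28.
The other 6 form a derangement: !6 = 265.
Total: 28 × 265 = 7420.

7420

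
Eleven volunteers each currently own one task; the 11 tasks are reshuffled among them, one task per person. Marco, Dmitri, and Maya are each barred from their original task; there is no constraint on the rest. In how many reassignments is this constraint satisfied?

30078720

Let A_j be the event that the j-th constrained one is fixed. By inclusion-exclusion over the 3 events:
Σ_{j=0}^{3} (-1)^j C(3,j)(11-j)!
= C(3,0)·11! - C(3,1)·10! + C(3,2)·9! - C(3,3)·8!
= 39916800 - 10886400 + 1088640 - 40320
= 30078720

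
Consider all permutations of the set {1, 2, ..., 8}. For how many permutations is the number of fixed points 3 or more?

3235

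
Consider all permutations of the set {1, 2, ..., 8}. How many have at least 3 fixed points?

# with exactly i fixed is C(8,i)·!(8-i); sum over i=3..8:
  i=3: C(8,3)·!5 = 56·44 = 2464
  i=4: C(8,4)·!4 = 70·9 = 630
  i=5: C(8,5)·!3 = 56·2 = 112
  i=6: C(8,6)·!2 = 28·1 = 28
  i=7: C(8,7)·!1 = 8·0 = 0
  i=8: C(8,8)·!0 = 1·1 = 1
Total = 3235.

3235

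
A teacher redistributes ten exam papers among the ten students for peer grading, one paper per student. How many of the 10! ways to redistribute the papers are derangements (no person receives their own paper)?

1334961

Recurrence: !10 = 10·!9 + (-1)^10.
!10 = 10·133496 + 1 = 1334961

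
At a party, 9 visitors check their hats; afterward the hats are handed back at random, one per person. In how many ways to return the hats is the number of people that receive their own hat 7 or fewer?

362879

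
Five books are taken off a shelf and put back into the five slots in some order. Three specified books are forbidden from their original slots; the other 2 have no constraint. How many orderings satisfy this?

64

Let A_j be the event that the j-th constrained one is fixed. By inclusion-exclusion over the 3 events:
Σ_{j=0}^{3} (-1)^j C(3,j)(5-j)!
= C(3,0)·5! - C(3,1)·4! + C(3,2)·3! - C(3,3)·2!
= 120 - 72 + 18 - 2
= 64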